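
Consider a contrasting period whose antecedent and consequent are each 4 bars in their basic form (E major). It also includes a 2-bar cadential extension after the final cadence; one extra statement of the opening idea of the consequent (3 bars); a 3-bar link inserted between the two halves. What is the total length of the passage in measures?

16 measures

Basic contrasting period: 4 + 4 = 8 bars.
8 (basic form) + 2 (cadential extension) + 3 (extra statement) + 3 (link) = 16.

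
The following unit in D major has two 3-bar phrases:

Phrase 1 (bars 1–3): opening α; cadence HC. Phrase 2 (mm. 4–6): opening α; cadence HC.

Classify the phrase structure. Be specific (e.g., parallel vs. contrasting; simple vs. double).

Both phrases have the same opening (α) and the same cadence (half cadence): the second is a restatement, not a consequent, so this is a repeated phrase rather than a period.

repeated phrase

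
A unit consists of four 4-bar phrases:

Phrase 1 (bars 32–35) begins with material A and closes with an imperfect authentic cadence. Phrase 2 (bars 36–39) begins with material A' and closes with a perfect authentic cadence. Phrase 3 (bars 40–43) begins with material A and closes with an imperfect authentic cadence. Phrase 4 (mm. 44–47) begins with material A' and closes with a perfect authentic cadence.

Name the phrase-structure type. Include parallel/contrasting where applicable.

repeated period

The cadence pattern IAC–PAC–IAC–PAC is weak–strong twice, and phrases 3–4 restate phrases 1–2: a period heard twice, not a double period (which would end weakly at phrase 2).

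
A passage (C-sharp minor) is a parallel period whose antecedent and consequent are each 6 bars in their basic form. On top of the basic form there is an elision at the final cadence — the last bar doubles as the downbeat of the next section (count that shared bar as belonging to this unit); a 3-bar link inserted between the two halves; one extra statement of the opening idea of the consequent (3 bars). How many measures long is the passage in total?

18 measures

Basic parallel period: 6 + 6 = 12 bars.
12 (basic form) + 3 (link) + 3 (extra statement) = 18.
The elision shares a bar with the next section but does not change this unit's count.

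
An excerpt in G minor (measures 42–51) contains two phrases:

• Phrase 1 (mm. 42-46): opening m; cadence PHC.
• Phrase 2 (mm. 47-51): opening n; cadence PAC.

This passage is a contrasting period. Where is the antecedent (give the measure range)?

measures 42–46

The antecedent is the phrase ending with the weaker cadence (Phrygian half cadence, phrase 1) and the consequent the one ending more conclusively (perfect authentic cadence, phrase 2); the antecedent is bars 42-46.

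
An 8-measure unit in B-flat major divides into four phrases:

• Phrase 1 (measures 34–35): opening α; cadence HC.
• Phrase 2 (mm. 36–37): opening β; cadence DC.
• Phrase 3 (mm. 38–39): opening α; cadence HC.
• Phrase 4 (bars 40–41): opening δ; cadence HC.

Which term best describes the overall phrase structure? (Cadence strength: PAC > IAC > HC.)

phrase group

Phrase 4 ends with a half cadence, no stronger than phrase 2's deceptive cadence, so the four phrases do not form a double period; nor do phrases 3–4 duplicate 1–2, so it is not a repeated period. With no phrase reaching a conclusive cadence, the passage is a phrase group.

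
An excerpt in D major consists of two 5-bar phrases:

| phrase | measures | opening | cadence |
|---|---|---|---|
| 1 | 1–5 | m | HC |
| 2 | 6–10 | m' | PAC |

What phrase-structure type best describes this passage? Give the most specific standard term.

Phrase 1 ends with a half cadence (weaker) and phrase 2 with a perfect authentic cadence (stronger): antecedent + consequent = a period.
The two phrases open with the same material (m / m'), so the period is parallel.

parallel period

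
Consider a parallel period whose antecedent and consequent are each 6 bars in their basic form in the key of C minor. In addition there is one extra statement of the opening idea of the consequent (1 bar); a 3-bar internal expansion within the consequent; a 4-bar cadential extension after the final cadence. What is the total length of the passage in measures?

Basic parallel period: 6 + 6 = 12 bars.
12 (basic form) + 1 (extra statement) + 3 (internal expansion) + 4 (cadential extension) = 20.

20 measures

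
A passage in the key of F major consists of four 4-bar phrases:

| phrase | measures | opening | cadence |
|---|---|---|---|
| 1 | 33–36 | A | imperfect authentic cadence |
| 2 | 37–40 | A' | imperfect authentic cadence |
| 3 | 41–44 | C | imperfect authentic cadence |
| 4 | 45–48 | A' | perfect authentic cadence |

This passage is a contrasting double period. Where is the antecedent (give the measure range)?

measures 33–40

In a double period the four phrases pair into a large antecedent (phrases 1–2, ending imperfect authentic cadence) and a large consequent (phrases 3–4, ending perfect authentic cadence). The antecedent spans bars 33–40.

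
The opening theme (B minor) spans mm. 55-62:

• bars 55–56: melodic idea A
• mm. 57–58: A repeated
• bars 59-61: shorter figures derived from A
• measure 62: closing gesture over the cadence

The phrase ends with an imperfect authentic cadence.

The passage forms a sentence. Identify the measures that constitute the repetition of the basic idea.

measures 57–58

The presentation of a sentence is the basic idea (mm. 55–56) plus its repetition (measures 57-58); the repetition of the basic idea is therefore mm. 57–58.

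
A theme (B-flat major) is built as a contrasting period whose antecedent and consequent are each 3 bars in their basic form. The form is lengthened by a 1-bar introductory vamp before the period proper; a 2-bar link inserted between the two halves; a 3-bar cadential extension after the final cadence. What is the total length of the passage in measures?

Basic contrasting period: 3 + 3 = 6 bars.
6 (basic form) + 1 (introduction) + 2 (link) + 3 (cadential extension) = 12.

12 measures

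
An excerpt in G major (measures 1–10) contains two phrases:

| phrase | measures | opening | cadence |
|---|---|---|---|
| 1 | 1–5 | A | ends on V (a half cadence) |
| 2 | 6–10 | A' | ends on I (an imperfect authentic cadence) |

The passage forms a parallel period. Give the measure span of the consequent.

The antecedent is the phrase ending with the weaker cadence (half cadence, phrase 1) and the consequent the one ending more conclusively (imperfect authentic cadence, phrase 2); the consequent is measures 6-10.

measures 6–10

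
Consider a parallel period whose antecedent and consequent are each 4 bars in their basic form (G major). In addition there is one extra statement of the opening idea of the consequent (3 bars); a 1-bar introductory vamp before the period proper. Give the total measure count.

Basic parallel period: 4 + 4 = 8 bars.
8 (basic form) + 3 (extra statement) + 1 (introduction) = 12.

12 measures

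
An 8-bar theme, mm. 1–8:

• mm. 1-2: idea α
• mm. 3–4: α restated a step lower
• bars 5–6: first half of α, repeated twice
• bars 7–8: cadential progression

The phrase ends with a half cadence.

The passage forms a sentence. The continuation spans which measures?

After the presentation (mm. 1–4), the continuation covers the fragmentation through the cadence: mm. 5–8.

measures 5–8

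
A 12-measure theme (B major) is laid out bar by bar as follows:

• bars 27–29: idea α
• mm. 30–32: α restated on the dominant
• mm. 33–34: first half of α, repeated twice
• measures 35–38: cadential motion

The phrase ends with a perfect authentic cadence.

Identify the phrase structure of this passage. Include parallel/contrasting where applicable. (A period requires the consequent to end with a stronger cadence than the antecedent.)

sentence

Basic idea (measures 27–29) + its repetition (mm. 30-32) form the presentation; fragmentation and cadence (bars 33-38) form the continuation — the 12-bar whole is a sentence.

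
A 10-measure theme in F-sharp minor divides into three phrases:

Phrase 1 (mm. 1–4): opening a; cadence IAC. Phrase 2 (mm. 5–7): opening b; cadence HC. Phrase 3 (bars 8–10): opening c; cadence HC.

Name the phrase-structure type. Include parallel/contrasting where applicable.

The final phrase closes with a half cadence, which is not stronger than the preceding half cadence; the 3 phrases lack an overall antecedent–consequent design and so form a phrase group.

phrase group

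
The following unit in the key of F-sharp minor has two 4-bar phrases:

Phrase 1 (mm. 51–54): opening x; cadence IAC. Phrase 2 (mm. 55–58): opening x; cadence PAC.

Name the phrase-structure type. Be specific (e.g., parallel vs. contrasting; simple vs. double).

Phrase 1 ends with an imperfect authentic cadence (weaker) and phrase 2 with a perfect authentic cadence (stronger): antecedent + consequent = a period.
The two phrases open with the same material (x / x), so the period is parallel.

parallel period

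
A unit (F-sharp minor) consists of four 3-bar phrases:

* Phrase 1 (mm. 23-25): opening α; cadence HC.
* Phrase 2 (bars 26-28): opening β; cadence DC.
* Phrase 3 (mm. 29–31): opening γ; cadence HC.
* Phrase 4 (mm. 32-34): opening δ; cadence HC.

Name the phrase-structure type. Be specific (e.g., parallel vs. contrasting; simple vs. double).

phrase group

Phrase 4 ends with a half cadence, no stronger than phrase 2's deceptive cadence, so the four phrases do not form a double period; nor do phrases 3–4 duplicate 1–2, so it is not a repeated period. With no phrase reaching a conclusive cadence, the passage is a phrase group.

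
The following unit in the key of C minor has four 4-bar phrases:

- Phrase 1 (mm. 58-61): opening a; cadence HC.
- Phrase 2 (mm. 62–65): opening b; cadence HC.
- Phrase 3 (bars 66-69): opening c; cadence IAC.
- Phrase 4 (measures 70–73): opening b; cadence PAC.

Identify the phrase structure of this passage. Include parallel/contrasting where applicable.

Four phrases in two halves: the first half (mm. 58-65) ends with a half cadence, the second (mm. 66–73) with a perfect authentic cadence — a large antecedent–consequent pair, i.e. a double period.
Phrase 3 begins with different material from phrase 1, making it contrasting.

contrasting double period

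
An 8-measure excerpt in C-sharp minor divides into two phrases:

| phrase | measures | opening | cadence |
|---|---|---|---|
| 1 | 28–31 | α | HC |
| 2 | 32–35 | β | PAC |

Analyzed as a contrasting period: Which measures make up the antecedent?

The antecedent is the phrase ending with the weaker cadence (half cadence, phrase 1) and the consequent the one ending more conclusively (perfect authentic cadence, phrase 2); the antecedent is bars 28–31.

measures 28–31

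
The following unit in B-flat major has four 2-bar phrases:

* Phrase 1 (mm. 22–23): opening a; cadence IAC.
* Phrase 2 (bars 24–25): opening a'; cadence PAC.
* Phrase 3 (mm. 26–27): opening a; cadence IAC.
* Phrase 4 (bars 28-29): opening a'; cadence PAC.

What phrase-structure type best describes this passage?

repeated period

The cadence pattern IAC–PAC–IAC–PAC is weak–strong twice, and phrases 3–4 restate phrases 1–2: a period heard twice, not a double period (which would end weakly at phrase 2).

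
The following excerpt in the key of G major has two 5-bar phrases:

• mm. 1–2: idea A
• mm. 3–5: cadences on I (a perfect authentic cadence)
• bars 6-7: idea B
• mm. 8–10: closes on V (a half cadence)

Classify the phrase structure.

The second phrase closes with a half cadence, which is not stronger than the first phrase's perfect authentic cadence; without a weak→strong cadential pair there is no antecedent–consequent relationship, so this is a phrase group rather than a period.

phrase group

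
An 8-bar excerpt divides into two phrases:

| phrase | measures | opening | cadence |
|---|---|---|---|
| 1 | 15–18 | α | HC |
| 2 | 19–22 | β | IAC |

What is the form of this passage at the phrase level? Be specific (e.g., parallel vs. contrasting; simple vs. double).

Phrase 1 ends with a half cadence (weaker) and phrase 2 with an imperfect authentic cadence (stronger): antecedent + consequent = a period.
The two phrases open with different material (α / β), so the period is contrasting.

contrasting period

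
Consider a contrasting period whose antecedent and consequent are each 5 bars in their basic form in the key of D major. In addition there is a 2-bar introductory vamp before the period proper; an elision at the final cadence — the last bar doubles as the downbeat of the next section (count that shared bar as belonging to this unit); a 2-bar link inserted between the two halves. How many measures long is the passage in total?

Basic contrasting period: 5 + 5 = 10 bars.
10 (basic form) + 2 (introduction) + 2 (link) = 14.
The elision shares a bar with the next section but does not change this unit's count.

14 measures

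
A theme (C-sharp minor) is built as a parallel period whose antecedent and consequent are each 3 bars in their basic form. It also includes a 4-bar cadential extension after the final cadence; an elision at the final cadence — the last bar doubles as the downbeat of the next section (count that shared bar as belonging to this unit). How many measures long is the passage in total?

Basic parallel period: 3 + 3 = 6 bars.
6 (basic form) + 4 (cadential extension) = 10.
The elision shares a bar with the next section but does not change this unit's count.

10 measures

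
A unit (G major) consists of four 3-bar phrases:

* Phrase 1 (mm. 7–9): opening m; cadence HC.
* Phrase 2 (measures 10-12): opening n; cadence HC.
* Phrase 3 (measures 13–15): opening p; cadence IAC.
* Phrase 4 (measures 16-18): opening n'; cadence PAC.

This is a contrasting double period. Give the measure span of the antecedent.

measures 7–12

In a double period the first pair of phrases (ending half cadence) is the large antecedent and the second pair (ending perfect authentic cadence) is the large consequent; the antecedent is measures 7–12.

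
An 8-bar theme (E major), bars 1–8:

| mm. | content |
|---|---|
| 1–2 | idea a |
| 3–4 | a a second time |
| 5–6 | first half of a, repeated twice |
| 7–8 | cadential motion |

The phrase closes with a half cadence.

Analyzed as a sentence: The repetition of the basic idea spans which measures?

The presentation of a sentence is the basic idea (measures 1-2) plus its repetition (bars 3-4); the repetition of the basic idea is therefore mm. 3-4.

measures 3–4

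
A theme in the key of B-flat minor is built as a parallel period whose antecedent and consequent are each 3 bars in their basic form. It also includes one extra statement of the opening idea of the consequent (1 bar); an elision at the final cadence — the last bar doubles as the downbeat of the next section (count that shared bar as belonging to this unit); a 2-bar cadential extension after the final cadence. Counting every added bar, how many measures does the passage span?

Basic parallel period: 3 + 3 = 6 bars.
6 (basic form) + 1 (extra statement) + 2 (cadential extension) = 9.
The elision shares a bar with the next section but does not change this unit's count.

9 measures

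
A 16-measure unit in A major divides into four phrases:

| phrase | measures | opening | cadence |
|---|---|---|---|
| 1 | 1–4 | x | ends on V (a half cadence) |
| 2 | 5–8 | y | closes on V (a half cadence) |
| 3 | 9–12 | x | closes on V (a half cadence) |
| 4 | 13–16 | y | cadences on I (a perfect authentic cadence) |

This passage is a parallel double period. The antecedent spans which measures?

measures 1–8

In a double period the four phrases pair into a large antecedent (phrases 1–2, ending half cadence) and a large consequent (phrases 3–4, ending perfect authentic cadence). The antecedent spans measures 1–8.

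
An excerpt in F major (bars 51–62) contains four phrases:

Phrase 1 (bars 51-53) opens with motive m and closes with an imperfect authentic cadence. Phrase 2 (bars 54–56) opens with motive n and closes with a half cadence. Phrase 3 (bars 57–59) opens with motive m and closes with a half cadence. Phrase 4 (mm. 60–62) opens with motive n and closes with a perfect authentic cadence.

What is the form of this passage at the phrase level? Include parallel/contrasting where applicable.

parallel double period

Four phrases in two halves: the first half (measures 51–56) ends with a half cadence, the second (mm. 57–62) with a perfect authentic cadence — a large antecedent–consequent pair, i.e. a double period.
Phrase 3 begins with the same material as phrase 1, making it parallel.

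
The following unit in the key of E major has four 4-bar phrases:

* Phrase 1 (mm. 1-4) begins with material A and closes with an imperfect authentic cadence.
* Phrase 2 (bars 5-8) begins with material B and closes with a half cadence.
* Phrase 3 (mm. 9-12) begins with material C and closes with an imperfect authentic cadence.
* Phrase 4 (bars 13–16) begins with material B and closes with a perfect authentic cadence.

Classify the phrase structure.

contrasting double period

Four phrases in two halves: the first half (mm. 1-8) ends with a half cadence, the second (mm. 9-16) with a perfect authentic cadence — a large antecedent–consequent pair, i.e. a double period.
Phrase 3 begins with different material from phrase 1, making it contrasting.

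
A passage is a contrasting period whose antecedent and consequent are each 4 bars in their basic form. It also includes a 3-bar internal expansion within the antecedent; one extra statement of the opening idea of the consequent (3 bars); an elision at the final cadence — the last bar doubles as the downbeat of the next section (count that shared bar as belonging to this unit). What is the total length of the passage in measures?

14 measures

Basic contrasting period: 4 + 4 = 8 bars.
8 (basic form) + 3 (internal expansion) + 3 (extra statement) = 14.
The elision shares a bar with the next section but does not change this unit's count.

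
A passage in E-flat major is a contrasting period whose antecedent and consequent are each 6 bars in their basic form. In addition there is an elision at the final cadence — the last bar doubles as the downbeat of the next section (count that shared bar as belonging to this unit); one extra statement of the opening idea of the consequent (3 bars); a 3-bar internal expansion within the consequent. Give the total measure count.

18 measures

Basic contrasting period: 6 + 6 = 12 bars.
12 (basic form) + 3 (extra statement) + 3 (internal expansion) = 18.
The elision shares a bar with the next section but does not change this unit's count.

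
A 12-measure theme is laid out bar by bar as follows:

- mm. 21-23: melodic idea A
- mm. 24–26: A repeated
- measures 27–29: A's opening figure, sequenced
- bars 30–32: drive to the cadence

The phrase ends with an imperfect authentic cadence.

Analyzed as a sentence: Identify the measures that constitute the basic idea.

measures 21–23

The presentation of a sentence is the basic idea (mm. 21–23) plus its repetition (bars 24–26); the basic idea is therefore bars 21–23.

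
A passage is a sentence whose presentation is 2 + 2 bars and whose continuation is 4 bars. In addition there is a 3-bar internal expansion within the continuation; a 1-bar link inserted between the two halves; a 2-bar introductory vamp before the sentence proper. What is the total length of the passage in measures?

14 measures

Basic sentence: 2 + 2 + 4 = 8 bars.
8 (basic form) + 3 (internal expansion) + 1 (link) + 2 (introduction) = 14.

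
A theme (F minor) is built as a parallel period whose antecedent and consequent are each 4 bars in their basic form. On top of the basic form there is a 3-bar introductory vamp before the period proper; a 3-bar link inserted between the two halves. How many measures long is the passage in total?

14 measures

Basic parallel period: 4 + 4 = 8 bars.
8 (basic form) + 3 (introduction) + 3 (link) = 14.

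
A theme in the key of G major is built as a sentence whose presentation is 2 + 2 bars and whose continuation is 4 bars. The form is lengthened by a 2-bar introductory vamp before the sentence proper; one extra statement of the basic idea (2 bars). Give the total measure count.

12 measures

Basic sentence: 2 + 2 + 4 = 8 bars.
8 (basic form) + 2 (introduction) + 2 (extra statement) = 12.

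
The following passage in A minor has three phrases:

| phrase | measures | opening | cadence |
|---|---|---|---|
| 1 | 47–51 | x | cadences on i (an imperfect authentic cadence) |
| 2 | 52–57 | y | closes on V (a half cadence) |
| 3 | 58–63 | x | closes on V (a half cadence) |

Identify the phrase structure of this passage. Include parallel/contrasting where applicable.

phrase group

The final phrase closes with a half cadence, which is not stronger than the preceding half cadence; the 3 phrases lack an overall antecedent–consequent design and so form a phrase group.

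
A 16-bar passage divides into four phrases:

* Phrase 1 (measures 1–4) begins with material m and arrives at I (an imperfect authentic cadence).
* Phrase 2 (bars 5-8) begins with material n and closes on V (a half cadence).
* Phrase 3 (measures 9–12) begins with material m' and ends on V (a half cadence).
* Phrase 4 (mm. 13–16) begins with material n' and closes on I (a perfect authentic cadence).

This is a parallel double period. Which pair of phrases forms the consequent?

In a double period the first pair of phrases (ending half cadence) is the large antecedent and the second pair (ending perfect authentic cadence) is the large consequent; the consequent is phrases 3 and 4.

phrases 3 and 4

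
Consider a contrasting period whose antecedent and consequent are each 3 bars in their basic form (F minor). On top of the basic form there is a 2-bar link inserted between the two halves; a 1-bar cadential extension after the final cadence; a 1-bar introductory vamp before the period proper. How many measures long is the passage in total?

Basic contrasting period: 3 + 3 = 6 bars.
6 (basic form) + 2 (link) + 1 (cadential extension) + 1 (introduction) = 10.

10 measures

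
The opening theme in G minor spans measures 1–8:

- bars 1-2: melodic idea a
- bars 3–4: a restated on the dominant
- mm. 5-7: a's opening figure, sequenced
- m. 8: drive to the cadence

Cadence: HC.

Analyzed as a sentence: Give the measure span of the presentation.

measures 1–4

The presentation of a sentence is the basic idea (mm. 1–2) plus its repetition (bars 3–4); the presentation is therefore mm. 1-4.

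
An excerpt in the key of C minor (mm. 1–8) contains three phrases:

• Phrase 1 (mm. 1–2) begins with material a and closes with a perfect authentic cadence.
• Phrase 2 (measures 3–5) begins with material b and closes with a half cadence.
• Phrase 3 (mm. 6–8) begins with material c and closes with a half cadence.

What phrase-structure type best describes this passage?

phrase group

The final phrase closes with a half cadence, which is not stronger than the preceding half cadence; the 3 phrases lack an overall antecedent–consequent design and so form a phrase group.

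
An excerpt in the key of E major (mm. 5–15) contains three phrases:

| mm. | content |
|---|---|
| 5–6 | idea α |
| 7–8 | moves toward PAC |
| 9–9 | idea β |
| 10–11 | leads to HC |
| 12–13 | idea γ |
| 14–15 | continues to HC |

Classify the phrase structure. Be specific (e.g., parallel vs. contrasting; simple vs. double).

phrase group

The final phrase closes with a half cadence, which is not stronger than the preceding half cadence; the 3 phrases lack an overall antecedent–consequent design and so form a phrase group.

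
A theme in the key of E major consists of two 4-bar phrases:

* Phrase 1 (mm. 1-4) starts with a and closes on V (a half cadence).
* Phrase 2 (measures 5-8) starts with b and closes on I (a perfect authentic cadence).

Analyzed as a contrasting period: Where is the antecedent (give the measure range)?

measures 1–4

The antecedent is the phrase ending with the weaker cadence (half cadence, phrase 1) and the consequent the one ending more conclusively (perfect authentic cadence, phrase 2); the antecedent is mm. 1–4.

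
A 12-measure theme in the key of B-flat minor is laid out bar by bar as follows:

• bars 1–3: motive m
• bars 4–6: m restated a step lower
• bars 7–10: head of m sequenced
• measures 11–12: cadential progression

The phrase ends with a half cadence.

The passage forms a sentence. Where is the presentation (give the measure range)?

The presentation of a sentence is the basic idea (mm. 1–3) plus its repetition (bars 4–6); the presentation is therefore measures 1–6.

measures 1–6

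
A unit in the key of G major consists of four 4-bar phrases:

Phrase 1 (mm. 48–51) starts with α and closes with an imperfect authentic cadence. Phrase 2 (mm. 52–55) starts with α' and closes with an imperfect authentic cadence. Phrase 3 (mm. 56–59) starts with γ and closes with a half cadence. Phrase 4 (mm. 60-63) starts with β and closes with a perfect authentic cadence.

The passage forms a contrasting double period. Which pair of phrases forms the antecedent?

In a double period the first pair of phrases (ending imperfect authentic cadence) is the large antecedent and the second pair (ending perfect authentic cadence) is the large consequent; the antecedent is phrases 1 and 2.

phrases 1 and 2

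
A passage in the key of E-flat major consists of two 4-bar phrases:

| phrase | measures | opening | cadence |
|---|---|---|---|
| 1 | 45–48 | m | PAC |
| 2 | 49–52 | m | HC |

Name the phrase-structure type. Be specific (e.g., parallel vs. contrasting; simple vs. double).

The second phrase closes with a half cadence, which is not stronger than the first phrase's perfect authentic cadence; without a weak→strong cadential pair there is no antecedent–consequent relationship, so this is a phrase group rather than a period.

phrase group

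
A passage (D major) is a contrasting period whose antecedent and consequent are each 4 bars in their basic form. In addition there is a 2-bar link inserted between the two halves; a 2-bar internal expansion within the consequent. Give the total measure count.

12 measures

Basic contrasting period: 4 + 4 = 8 bars.
8 (basic form) + 2 (link) + 2 (internal expansion) = 12.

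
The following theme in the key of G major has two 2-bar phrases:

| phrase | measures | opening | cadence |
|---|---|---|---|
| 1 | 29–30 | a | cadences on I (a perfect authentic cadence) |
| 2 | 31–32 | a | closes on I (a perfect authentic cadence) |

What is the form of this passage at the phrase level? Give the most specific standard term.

repeated phrase

Both phrases have the same opening (a) and the same cadence (perfect authentic cadence): the second is a restatement, not a consequent, so this is a repeated phrase rather than a period.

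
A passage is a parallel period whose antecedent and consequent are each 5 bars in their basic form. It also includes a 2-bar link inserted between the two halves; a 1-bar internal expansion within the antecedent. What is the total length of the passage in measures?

Basic parallel period: 5 + 5 = 10 bars.
10 (basic form) + 2 (link) + 1 (internal expansion) = 13.

13 measures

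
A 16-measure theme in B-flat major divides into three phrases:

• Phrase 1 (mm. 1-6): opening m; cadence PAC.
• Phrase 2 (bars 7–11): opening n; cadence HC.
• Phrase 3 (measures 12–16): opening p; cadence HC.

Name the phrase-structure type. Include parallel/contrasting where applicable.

phrase group

The final phrase closes with a half cadence, which is not stronger than the preceding half cadence; the 3 phrases lack an overall antecedent–consequent design and so form a phrase group.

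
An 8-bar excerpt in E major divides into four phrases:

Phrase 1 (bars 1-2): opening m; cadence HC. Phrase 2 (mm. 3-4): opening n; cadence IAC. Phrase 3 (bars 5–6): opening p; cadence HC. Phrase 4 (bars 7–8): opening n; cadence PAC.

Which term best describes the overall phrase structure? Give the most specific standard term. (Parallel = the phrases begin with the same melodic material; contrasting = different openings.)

Four phrases in two halves: the first half (measures 1-4) ends with an imperfect authentic cadence, the second (bars 5–8) with a perfect authentic cadence — a large antecedent–consequent pair, i.e. a double period.
Phrase 3 begins with different material from phrase 1, making it contrasting.

contrasting double period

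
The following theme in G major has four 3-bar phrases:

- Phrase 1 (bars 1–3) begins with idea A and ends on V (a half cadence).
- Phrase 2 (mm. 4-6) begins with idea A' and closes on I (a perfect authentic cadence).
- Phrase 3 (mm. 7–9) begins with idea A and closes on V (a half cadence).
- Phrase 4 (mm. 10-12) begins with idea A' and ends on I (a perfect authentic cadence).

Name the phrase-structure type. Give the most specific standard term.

The cadence pattern HC–PAC–HC–PAC is weak–strong twice, and phrases 3–4 restate phrases 1–2: a period heard twice, not a double period (which would end weakly at phrase 2).

repeated period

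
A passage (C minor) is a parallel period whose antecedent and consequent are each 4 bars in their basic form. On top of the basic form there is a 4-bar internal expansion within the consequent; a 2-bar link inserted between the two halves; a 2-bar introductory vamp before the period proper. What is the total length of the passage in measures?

Basic parallel period: 4 + 4 = 8 bars.
8 (basic form) + 4 (internal expansion) + 2 (link) + 2 (introduction) = 16.

16 measures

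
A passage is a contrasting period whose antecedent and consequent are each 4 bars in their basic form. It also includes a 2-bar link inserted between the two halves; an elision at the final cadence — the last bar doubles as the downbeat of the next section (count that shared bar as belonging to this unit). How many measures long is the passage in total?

10 measures

Basic contrasting period: 4 + 4 = 8 bars.
8 (basic form) + 2 (link) = 10.
The elision shares a bar with the next section but does not change this unit's count.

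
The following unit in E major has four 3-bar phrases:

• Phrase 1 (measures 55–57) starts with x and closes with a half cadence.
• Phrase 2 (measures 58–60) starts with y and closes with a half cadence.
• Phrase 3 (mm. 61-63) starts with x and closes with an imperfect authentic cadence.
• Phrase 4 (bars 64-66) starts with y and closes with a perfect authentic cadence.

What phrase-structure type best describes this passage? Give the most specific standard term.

parallel double period

Four phrases in two halves: the first half (bars 55–60) ends with a half cadence, the second (mm. 61-66) with a perfect authentic cadence — a large antecedent–consequent pair, i.e. a double period.
Phrase 3 begins with the same material as phrase 1, making it parallel.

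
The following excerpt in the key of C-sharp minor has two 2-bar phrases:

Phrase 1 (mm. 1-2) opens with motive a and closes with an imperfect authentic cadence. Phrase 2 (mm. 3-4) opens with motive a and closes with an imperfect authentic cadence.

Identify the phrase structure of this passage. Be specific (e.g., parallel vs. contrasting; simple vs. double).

repeated phrase

Both phrases have the same opening (a) and the same cadence (imperfect authentic cadence): the second is a restatement, not a consequent, so this is a repeated phrase rather than a period.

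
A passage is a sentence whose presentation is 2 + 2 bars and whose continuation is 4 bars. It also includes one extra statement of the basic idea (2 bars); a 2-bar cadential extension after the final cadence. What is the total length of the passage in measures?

Basic sentence: 2 + 2 + 4 = 8 bars.
8 (basic form) + 2 (extra statement) + 2 (cadential extension) = 12.

12 measures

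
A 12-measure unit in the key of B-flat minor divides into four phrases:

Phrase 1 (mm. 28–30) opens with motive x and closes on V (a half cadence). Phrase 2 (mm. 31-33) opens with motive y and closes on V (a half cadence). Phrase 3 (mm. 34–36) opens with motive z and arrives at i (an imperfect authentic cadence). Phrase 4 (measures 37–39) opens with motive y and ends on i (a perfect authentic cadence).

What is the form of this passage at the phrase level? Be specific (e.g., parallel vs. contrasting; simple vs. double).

contrasting double period

Four phrases in two halves: the first half (mm. 28–33) ends with a half cadence, the second (bars 34-39) with a perfect authentic cadence — a large antecedent–consequent pair, i.e. a double period.
Phrase 3 begins with different material from phrase 1, making it contrasting.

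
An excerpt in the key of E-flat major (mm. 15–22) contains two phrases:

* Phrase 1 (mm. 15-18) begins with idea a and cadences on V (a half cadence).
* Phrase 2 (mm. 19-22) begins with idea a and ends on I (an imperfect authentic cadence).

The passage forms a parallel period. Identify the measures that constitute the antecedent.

The antecedent is the phrase ending with the weaker cadence (half cadence, phrase 1) and the consequent the one ending more conclusively (imperfect authentic cadence, phrase 2); the antecedent is mm. 15–18.

measures 15–18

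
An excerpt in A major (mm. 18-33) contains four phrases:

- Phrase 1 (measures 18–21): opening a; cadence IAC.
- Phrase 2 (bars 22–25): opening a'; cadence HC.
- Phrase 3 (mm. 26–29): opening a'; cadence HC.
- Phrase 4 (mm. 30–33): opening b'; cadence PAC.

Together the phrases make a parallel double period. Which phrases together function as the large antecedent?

phrases 1 and 2

In a double period the first pair of phrases (ending half cadence) is the large antecedent and the second pair (ending perfect authentic cadence) is the large consequent; the antecedent is phrases 1 and 2.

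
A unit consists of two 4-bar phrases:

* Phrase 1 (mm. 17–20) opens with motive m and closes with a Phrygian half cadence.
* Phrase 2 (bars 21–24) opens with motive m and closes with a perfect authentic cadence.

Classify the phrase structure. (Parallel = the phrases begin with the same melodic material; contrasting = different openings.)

Phrase 1 ends with a Phrygian half cadence (weaker) and phrase 2 with a perfect authentic cadence (stronger): antecedent + consequent = a period.
The two phrases open with the same material (m / m), so the period is parallel.

parallel period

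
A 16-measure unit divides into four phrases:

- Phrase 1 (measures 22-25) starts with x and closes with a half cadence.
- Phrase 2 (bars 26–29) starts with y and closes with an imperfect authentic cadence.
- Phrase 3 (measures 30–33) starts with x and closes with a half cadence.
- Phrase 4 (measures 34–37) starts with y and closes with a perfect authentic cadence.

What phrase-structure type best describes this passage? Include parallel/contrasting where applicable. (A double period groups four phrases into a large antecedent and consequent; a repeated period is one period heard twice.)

Four phrases in two halves: the first half (mm. 22–29) ends with an imperfect authentic cadence, the second (bars 30–37) with a perfect authentic cadence — a large antecedent–consequent pair, i.e. a double period.
Phrase 3 begins with the same material as phrase 1, making it parallel.

parallel double period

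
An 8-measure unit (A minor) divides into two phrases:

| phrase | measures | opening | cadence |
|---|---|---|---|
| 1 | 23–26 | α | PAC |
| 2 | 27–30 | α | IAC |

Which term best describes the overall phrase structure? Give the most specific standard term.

phrase group

The second phrase closes with an imperfect authentic cadence, which is not stronger than the first phrase's perfect authentic cadence; without a weak→strong cadential pair there is no antecedent–consequent relationship, so this is a phrase group rather than a period.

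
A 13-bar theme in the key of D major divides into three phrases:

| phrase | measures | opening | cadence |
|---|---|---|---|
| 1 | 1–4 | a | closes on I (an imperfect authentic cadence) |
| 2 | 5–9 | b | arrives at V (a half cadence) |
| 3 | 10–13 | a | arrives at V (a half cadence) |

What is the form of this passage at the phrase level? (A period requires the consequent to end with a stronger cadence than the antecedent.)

phrase group

The final phrase closes with a half cadence, which is not stronger than the preceding half cadence; the 3 phrases lack an overall antecedent–consequent design and so form a phrase group.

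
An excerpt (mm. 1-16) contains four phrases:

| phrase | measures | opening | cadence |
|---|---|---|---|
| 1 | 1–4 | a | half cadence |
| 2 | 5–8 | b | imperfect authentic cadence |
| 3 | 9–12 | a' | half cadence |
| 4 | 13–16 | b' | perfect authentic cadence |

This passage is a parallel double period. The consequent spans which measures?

measures 9–16

In a double period the four phrases pair into a large antecedent (phrases 1–2, ending imperfect authentic cadence) and a large consequent (phrases 3–4, ending perfect authentic cadence). The consequent spans measures 9–16.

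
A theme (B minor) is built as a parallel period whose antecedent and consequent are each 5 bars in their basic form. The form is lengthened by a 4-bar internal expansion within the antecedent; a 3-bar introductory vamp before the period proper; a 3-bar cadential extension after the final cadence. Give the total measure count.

Basic parallel period: 5 + 5 = 10 bars.
10 (basic form) + 4 (internal expansion) + 3 (introduction) + 3 (cadential extension) = 20.

20 measures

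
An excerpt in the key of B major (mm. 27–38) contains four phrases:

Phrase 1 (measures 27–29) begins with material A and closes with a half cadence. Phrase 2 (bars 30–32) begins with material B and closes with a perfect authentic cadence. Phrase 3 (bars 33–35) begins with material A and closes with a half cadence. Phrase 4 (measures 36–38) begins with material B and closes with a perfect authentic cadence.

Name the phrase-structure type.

The cadence pattern HC–PAC–HC–PAC is weak–strong twice, and phrases 3–4 restate phrases 1–2: a period heard twice, not a double period (which would end weakly at phrase 2).

repeated period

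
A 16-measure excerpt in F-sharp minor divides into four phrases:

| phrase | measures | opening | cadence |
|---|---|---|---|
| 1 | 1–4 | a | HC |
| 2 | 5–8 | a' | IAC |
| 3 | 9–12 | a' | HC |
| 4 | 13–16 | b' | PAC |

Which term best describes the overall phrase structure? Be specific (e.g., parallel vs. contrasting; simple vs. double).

parallel double period

Four phrases in two halves: the first half (mm. 1-8) ends with an imperfect authentic cadence, the second (mm. 9-16) with a perfect authentic cadence — a large antecedent–consequent pair, i.e. a double period.
Phrase 3 begins with the same material as phrase 1, making it parallel.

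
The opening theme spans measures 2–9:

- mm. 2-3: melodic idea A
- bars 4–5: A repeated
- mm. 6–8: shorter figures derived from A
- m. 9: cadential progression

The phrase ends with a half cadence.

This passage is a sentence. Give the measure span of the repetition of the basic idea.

The presentation of a sentence is the basic idea (mm. 2–3) plus its repetition (bars 4–5); the repetition of the basic idea is therefore mm. 4–5.

measures 4–5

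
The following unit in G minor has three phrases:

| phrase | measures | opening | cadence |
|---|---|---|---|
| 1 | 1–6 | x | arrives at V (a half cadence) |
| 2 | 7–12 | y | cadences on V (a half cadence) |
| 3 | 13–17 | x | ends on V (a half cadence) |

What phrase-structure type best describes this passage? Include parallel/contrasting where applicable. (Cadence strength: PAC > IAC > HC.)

phrase group

The final phrase closes with a half cadence, which is not stronger than the preceding half cadence; the 3 phrases lack an overall antecedent–consequent design and so form a phrase group.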